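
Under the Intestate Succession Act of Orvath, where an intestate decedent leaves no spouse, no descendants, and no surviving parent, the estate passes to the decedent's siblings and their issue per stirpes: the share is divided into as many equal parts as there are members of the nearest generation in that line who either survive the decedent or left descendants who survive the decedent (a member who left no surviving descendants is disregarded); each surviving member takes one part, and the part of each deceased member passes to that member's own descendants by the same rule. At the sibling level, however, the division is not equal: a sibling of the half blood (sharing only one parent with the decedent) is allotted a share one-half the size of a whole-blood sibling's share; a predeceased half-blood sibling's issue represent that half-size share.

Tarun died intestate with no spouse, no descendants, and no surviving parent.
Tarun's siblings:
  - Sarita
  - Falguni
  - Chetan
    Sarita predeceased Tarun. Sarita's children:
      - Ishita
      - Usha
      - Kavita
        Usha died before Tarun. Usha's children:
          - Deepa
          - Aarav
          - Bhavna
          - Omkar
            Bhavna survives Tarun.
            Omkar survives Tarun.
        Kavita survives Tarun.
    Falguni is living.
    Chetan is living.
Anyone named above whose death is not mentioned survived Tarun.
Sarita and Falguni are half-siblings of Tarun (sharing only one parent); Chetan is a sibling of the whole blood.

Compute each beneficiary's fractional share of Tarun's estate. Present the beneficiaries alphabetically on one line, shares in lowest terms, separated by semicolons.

Aarav 1/48; Bhavna 1/48; Chetan 1/2; Deepa 1/48; Falguni 1/4; Ishita 1/12; Kavita 1/12; Omkar 1/48

No spouse, descendants, or parent survives, so the estate passes to Tarun's siblings per stirpes.
Half-blood siblings count for one-half the weight of whole-blood siblings at the initial division.
Dividing 1 in proportion to weights (total weight 2): Sarita (weight 1/2) → 1/4; Falguni (weight 1/2) → 1/4; Chetan (weight 1) → 1/2.
Sarita predeceased; the 1/4 allotted to Sarita's branch passes to Sarita's issue by representation.
The 1/4 is divided into 3 equal shares of 1/12 among Ishita, Usha, Kavita.
Ishita is living and takes 1/12.
Usha predeceased; the 1/12 allotted to Usha's branch passes to Usha's issue by representation.
The 1/12 is divided into 4 equal shares of 1/48 among Deepa, Aarav, Bhavna, Omkar.
Deepa is living and takes 1/48.
Aarav is living and takes 1/48.
Bhavna is living and takes 1/48.
Omkar is living and takes 1/48.
Kavita is living and takes 1/12.
Falguni is living and takes 1/4.
Chetan is living and takes 1/2.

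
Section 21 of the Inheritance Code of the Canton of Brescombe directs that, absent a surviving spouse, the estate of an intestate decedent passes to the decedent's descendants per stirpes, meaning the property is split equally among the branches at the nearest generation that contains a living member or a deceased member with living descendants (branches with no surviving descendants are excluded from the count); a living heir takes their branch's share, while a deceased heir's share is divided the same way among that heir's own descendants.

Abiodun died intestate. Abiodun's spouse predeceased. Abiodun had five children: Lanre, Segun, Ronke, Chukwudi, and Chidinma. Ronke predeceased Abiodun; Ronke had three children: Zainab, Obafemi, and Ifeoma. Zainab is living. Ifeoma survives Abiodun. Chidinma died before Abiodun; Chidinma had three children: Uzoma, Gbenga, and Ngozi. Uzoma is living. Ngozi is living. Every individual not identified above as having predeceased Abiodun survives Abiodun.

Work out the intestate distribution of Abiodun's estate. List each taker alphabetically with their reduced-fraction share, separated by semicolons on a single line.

Chukwudi 1/5; Gbenga 1/15; Ifeoma 1/15; Lanre 1/5; Ngozi 1/15; Obafemi 1/15; Segun 1/5; Uzoma 1/15; Zainab 1/15

There is no surviving spouse, so the entire estate passes to Abiodun's descendants per stirpes.
The estate is divided into 5 equal shares of 1/5 among Lanre, Segun, Ronke, Chukwudi, Chidinma.
Lanre is living and takes 1/5.
Segun is living and takes 1/5.
Ronke predeceased; the 1/5 allotted to Ronke's branch passes to Ronke's issue by representation.
The 1/5 is divided into 3 equal shares of 1/15 among Zainab, Obafemi, Ifeoma.
Zainab is living and takes 1/15.
Obafemi is living and takes 1/15.
Ifeoma is living and takes 1/15.
Chukwudi is living and takes 1/5.
Chidinma predeceased; the 1/5 allotted to Chidinma's branch passes to Chidinma's issue by representation.
The 1/5 is divided into 3 equal shares of 1/15 among Uzoma, Gbenga, Ngozi.
Uzoma is living and takes 1/15.
Gbenga is living and takes 1/15.
Ngozi is living and takes 1/15.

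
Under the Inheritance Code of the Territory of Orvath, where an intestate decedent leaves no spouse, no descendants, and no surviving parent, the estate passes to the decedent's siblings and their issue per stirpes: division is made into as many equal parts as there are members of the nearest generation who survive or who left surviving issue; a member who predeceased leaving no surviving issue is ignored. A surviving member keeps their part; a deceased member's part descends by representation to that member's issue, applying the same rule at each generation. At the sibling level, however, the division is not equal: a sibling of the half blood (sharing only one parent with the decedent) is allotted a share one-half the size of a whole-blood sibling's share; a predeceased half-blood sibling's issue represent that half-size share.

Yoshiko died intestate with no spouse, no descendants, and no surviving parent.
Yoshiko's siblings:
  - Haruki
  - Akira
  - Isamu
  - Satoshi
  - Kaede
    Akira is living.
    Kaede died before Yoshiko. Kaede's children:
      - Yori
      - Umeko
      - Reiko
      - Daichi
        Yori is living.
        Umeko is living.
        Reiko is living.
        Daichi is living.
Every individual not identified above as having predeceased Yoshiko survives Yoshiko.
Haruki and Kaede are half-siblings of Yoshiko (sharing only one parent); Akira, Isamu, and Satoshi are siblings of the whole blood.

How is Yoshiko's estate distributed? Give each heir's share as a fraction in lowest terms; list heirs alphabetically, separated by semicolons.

No spouse, descendants, or parent survives, so the estate passes to Yoshiko's siblings per stirpes.
Half-blood siblings count for one-half the weight of whole-blood siblings at the initial division.
Dividing 1 in proportion to weights (total weight 4): Haruki (weight 1/2) → 1/8; Akira (weight 1) → 1/4; Isamu (weight 1) → 1/4; Satoshi (weight 1) → 1/4; Kaede (weight 1/2) → 1/8.
Haruki is living and takes 1/8.
Akira is living and takes 1/4.
Isamu is living and takes 1/4.
Satoshi is living and takes 1/4.
Kaede predeceased; the 1/8 allotted to Kaede's branch passes to Kaede's issue by representation.
The 1/8 is divided into 4 equal shares of 1/32 among Yori, Umeko, Reiko, Daichi.
Yori is living and takes 1/32.
Umeko is living and takes 1/32.
Reiko is living and takes 1/32.
Daichi is living and takes 1/32.

Akira 1/4; Daichi 1/32; Haruki 1/8; Isamu 1/4; Reiko 1/32; Satoshi 1/4; Umeko 1/32; Yori 1/32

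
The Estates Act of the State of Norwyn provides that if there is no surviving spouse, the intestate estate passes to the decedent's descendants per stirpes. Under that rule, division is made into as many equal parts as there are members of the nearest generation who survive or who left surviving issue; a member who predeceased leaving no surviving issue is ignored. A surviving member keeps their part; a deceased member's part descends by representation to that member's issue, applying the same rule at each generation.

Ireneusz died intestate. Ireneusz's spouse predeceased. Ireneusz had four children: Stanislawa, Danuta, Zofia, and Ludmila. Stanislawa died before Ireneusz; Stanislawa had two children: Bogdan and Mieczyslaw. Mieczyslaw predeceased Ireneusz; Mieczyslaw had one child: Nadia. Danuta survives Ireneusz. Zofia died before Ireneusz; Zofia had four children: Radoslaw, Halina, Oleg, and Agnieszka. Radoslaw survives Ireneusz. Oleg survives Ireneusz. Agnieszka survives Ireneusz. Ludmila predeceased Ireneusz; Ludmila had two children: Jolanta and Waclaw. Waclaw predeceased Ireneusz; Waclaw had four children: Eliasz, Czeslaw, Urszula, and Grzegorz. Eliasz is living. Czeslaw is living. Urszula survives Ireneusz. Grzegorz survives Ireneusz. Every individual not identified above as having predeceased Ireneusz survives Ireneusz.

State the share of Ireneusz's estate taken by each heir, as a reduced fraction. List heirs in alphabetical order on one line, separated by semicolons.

There is no surviving spouse, so the entire estate passes to Ireneusz's descendants per stirpes.
The estate is divided into 4 equal shares of 1/4 among Stanislawa, Danuta, Zofia, Ludmila.
Stanislawa predeceased; the 1/4 allotted to Stanislawa's branch passes to Stanislawa's issue by representation.
The 1/4 is divided into 2 equal shares of 1/8 among Bogdan, Mieczyslaw.
Bogdan is living and takes 1/8.
Mieczyslaw predeceased; the 1/8 allotted to Mieczyslaw's branch passes to Mieczyslaw's issue by representation.
Nadia is the sole taker at this level and receives the full 1/8.
Danuta is living and takes 1/4.
Zofia predeceased; the 1/4 allotted to Zofia's branch passes to Zofia's issue by representation.
The 1/4 is divided into 4 equal shares of 1/16 among Radoslaw, Halina, Oleg, Agnieszka.
Radoslaw is living and takes 1/16.
Halina is living and takes 1/16.
Oleg is living and takes 1/16.
Agnieszka is living and takes 1/16.
Ludmila predeceased; the 1/4 allotted to Ludmila's branch passes to Ludmila's issue by representation.
The 1/4 is divided into 2 equal shares of 1/8 among Jolanta, Waclaw.
Jolanta is living and takes 1/8.
Waclaw predeceased; the 1/8 allotted to Waclaw's branch passes to Waclaw's issue by representation.
The 1/8 is divided into 4 equal shares of 1/32 among Eliasz, Czeslaw, Urszula, Grzegorz.
Eliasz is living and takes 1/32.
Czeslaw is living and takes 1/32.
Urszula is living and takes 1/32.
Grzegorz is living and takes 1/32.

Agnieszka 1/16; Bogdan 1/8; Czeslaw 1/32; Danuta 1/4; Eliasz 1/32; Grzegorz 1/32; Halina 1/16; Jolanta 1/8; Nadia 1/8; Oleg 1/16; Radoslaw 1/16; Urszula 1/32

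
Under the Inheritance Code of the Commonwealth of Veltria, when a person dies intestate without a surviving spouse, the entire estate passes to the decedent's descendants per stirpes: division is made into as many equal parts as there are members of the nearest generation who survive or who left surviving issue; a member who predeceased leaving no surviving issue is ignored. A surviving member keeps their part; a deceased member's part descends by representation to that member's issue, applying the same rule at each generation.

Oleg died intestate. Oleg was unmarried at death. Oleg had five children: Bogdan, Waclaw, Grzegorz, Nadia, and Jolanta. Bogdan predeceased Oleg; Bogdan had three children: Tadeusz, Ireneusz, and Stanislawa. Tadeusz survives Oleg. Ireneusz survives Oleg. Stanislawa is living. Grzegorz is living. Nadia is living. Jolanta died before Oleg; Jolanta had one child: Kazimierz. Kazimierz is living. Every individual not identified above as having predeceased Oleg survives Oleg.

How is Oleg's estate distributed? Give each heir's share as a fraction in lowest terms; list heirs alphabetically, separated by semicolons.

Grzegorz 1/5; Ireneusz 1/15; Kazimierz 1/5; Nadia 1/5; Stanislawa 1/15; Tadeusz 1/15; Waclaw 1/5

There is no surviving spouse, so the entire estate passes to Oleg's descendants per stirpes.
The estate is divided into 5 equal shares of 1/5 among Bogdan, Waclaw, Grzegorz, Nadia, Jolanta.
Bogdan predeceased; the 1/5 allotted to Bogdan's branch passes to Bogdan's issue by representation.
The 1/5 is divided into 3 equal shares of 1/15 among Tadeusz, Ireneusz, Stanislawa.
Tadeusz is living and takes 1/15.
Ireneusz is living and takes 1/15.
Stanislawa is living and takes 1/15.
Waclaw is living and takes 1/5.
Grzegorz is living and takes 1/5.
Nadia is living and takes 1/5.
Jolanta predeceased; the 1/5 allotted to Jolanta's branch passes to Jolanta's issue by representation.
Kazimierz is the sole taker at this level and receives the full 1/5.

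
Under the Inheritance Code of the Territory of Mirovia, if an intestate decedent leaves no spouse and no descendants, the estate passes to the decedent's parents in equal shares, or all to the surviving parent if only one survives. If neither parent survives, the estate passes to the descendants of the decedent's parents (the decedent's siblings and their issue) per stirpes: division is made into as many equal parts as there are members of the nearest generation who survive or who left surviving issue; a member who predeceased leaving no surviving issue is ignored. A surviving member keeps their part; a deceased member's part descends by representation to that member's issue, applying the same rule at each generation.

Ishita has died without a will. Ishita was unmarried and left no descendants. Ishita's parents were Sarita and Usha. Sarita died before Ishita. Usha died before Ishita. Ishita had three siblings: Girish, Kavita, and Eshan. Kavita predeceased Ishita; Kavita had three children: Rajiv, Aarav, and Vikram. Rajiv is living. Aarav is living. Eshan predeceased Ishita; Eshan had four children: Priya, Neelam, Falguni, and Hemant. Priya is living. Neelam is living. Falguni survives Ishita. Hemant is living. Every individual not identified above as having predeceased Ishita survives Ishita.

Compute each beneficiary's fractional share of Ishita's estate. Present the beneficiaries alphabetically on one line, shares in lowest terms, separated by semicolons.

Neither parent survives and there are no descendants, so the estate passes to Ishita's siblings and their issue per stirpes.
The estate is divided into 3 equal shares of 1/3 among Girish, Kavita, Eshan.
Girish is living and takes 1/3.
Kavita predeceased; the 1/3 allotted to Kavita's branch passes to Kavita's issue by representation.
The 1/3 is divided into 3 equal shares of 1/9 among Rajiv, Aarav, Vikram.
Rajiv is living and takes 1/9.
Aarav is living and takes 1/9.
Vikram is living and takes 1/9.
Eshan predeceased; the 1/3 allotted to Eshan's branch passes to Eshan's issue by representation.
The 1/3 is divided into 4 equal shares of 1/12 among Priya, Neelam, Falguni, Hemant.
Priya is living and takes 1/12.
Neelam is living and takes 1/12.
Falguni is living and takes 1/12.
Hemant is living and takes 1/12.

Aarav 1/9; Falguni 1/12; Girish 1/3; Hemant 1/12; Neelam 1/12; Priya 1/12; Rajiv 1/9; Vikram 1/9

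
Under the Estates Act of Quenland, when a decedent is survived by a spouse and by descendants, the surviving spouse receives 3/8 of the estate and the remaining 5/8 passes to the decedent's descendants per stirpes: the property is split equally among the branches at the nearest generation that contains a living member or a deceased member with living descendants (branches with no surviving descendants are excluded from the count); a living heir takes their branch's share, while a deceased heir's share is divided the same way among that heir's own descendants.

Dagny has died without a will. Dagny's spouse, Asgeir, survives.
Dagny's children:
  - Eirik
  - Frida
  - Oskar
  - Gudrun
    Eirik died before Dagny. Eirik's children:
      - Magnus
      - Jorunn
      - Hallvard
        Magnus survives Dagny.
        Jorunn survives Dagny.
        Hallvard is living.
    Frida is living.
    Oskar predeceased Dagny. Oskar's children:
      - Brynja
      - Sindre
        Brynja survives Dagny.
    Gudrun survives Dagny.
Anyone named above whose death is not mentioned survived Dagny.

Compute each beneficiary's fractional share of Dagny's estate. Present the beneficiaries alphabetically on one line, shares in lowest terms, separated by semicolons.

Asgeir, as surviving spouse, takes 3/8.
The remaining 5/8 passes to Dagny's descendants per stirpes.
The 5/8 is divided into 4 equal shares of 5/32 among Eirik, Frida, Oskar, Gudrun.
Eirik predeceased; the 5/32 allotted to Eirik's branch passes to Eirik's issue by representation.
The 5/32 is divided into 3 equal shares of 5/96 among Magnus, Jorunn, Hallvard.
Magnus is living and takes 5/96.
Jorunn is living and takes 5/96.
Hallvard is living and takes 5/96.
Frida is living and takes 5/32.
Oskar predeceased; the 5/32 allotted to Oskar's branch passes to Oskar's issue by representation.
The 5/32 is divided into 2 equal shares of 5/64 among Brynja, Sindre.
Brynja is living and takes 5/64.
Sindre is living and takes 5/64.
Gudrun is living and takes 5/32.

Asgeir 3/8; Brynja 5/64; Frida 5/32; Gudrun 5/32; Hallvard 5/96; Jorunn 5/96; Magnus 5/96; Sindre 5/64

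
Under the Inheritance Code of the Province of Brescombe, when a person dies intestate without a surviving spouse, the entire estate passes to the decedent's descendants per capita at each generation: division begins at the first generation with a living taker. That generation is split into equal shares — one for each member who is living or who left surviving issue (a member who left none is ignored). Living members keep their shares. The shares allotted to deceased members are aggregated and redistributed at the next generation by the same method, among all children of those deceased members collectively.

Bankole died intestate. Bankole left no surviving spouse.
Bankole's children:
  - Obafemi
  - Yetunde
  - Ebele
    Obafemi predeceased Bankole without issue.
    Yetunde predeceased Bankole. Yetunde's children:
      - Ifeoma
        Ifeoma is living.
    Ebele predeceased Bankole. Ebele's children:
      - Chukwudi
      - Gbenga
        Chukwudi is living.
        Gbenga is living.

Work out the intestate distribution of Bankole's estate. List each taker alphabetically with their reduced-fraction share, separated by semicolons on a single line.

There is no surviving spouse, so the entire estate passes to Bankole's descendants per capita at each generation.
No one at generation 1 (Yetunde, Ebele) is living; moving to the next generation.
At generation 2 (Ifeoma, Chukwudi, Gbenga) there are 3 shares of (1)/3 = 1/3 each.
Living: Ifeoma, Chukwudi, and Gbenga — each takes 1/3.

Chukwudi 1/3; Gbenga 1/3; Ifeoma 1/3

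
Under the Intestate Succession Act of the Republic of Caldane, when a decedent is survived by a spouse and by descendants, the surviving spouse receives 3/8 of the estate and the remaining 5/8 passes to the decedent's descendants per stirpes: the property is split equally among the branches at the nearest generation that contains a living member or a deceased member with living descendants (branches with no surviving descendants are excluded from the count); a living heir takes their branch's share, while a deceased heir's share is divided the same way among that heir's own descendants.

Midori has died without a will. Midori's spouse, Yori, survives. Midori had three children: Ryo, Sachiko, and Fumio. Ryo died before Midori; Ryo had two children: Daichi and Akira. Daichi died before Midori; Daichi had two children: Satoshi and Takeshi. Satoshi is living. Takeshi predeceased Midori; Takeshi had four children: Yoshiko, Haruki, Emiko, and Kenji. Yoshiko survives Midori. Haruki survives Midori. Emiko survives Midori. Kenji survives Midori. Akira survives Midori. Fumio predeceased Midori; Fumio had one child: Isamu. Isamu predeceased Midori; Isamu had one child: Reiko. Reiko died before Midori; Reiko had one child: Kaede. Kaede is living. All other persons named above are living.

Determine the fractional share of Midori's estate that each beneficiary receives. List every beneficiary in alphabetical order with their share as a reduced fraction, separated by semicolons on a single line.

Yori, as surviving spouse, takes 3/8.
The remaining 5/8 passes to Midori's descendants per stirpes.
The 5/8 is divided into 3 equal shares of 5/24 among Ryo, Sachiko, Fumio.
Ryo predeceased; the 5/24 allotted to Ryo's branch passes to Ryo's issue by representation.
The 5/24 is divided into 2 equal shares of 5/48 among Daichi, Akira.
Daichi predeceased; the 5/48 allotted to Daichi's branch passes to Daichi's issue by representation.
The 5/48 is divided into 2 equal shares of 5/96 among Satoshi, Takeshi.
Satoshi is living and takes 5/96.
Takeshi predeceased; the 5/96 allotted to Takeshi's branch passes to Takeshi's issue by representation.
The 5/96 is divided into 4 equal shares of 5/384 among Yoshiko, Haruki, Emiko, Kenji.
Yoshiko is living and takes 5/384.
Haruki is living and takes 5/384.
Emiko is living and takes 5/384.
Kenji is living and takes 5/384.
Akira is living and takes 5/48.
Sachiko is living and takes 5/24.
Fumio predeceased; the 5/24 allotted to Fumio's branch passes to Fumio's issue by representation.
Isamu's line is the sole branch at this level, so the full 5/24 passes to Isamu's issue by representation.
Reiko's line is the sole branch at this level, so the full 5/24 passes to Reiko's issue by representation.
Kaede is the sole taker at this level and receives the full 5/24.

Akira 5/48; Emiko 5/384; Haruki 5/384; Kaede 5/24; Kenji 5/384; Sachiko 5/24; Satoshi 5/96; Yori 3/8; Yoshiko 5/384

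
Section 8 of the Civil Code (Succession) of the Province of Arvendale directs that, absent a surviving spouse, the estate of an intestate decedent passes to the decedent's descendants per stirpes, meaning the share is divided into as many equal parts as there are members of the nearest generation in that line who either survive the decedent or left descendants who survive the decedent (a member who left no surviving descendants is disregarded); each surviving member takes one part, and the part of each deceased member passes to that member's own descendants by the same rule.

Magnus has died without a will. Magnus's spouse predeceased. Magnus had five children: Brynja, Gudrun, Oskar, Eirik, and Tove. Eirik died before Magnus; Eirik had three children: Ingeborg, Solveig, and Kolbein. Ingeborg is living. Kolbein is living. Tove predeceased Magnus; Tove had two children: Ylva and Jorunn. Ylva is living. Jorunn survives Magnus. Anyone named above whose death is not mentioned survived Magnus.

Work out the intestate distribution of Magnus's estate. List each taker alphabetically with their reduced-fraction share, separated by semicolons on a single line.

Brynja 1/5; Gudrun 1/5; Ingeborg 1/15; Jorunn 1/10; Kolbein 1/15; Oskar 1/5; Solveig 1/15; Ylva 1/10

There is no surviving spouse, so the entire estate passes to Magnus's descendants per stirpes.
The estate is divided into 5 equal shares of 1/5 among Brynja, Gudrun, Oskar, Eirik, Tove.
Brynja is living and takes 1/5.
Gudrun is living and takes 1/5.
Oskar is living and takes 1/5.
Eirik predeceased; the 1/5 allotted to Eirik's branch passes to Eirik's issue by representation.
The 1/5 is divided into 3 equal shares of 1/15 among Ingeborg, Solveig, Kolbein.
Ingeborg is living and takes 1/15.
Solveig is living and takes 1/15.
Kolbein is living and takes 1/15.
Tove predeceased; the 1/5 allotted to Tove's branch passes to Tove's issue by representation.
The 1/5 is divided into 2 equal shares of 1/10 among Ylva, Jorunn.
Ylva is living and takes 1/10.
Jorunn is living and takes 1/10.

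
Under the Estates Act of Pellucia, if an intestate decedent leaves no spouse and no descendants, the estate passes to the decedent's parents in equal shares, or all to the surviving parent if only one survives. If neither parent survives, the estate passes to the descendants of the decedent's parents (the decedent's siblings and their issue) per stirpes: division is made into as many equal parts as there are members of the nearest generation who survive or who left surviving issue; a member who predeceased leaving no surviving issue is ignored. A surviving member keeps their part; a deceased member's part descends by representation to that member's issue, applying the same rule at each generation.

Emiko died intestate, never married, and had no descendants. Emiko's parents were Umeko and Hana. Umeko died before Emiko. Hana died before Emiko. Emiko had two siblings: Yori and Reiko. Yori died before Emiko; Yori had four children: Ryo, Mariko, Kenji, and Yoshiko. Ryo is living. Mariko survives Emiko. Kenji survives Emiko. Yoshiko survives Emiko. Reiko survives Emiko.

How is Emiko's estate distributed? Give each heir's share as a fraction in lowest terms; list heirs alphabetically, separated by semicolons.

Neither parent survives and there are no descendants, so the estate passes to Emiko's siblings and their issue per stirpes.
The estate is divided into 2 equal shares of 1/2 among Yori, Reiko.
Yori predeceased; the 1/2 allotted to Yori's branch passes to Yori's issue by representation.
The 1/2 is divided into 4 equal shares of 1/8 among Ryo, Mariko, Kenji, Yoshiko.
Ryo is living and takes 1/8.
Mariko is living and takes 1/8.
Kenji is living and takes 1/8.
Yoshiko is living and takes 1/8.
Reiko is living and takes 1/2.

Kenji 1/8; Mariko 1/8; Reiko 1/2; Ryo 1/8; Yoshiko 1/8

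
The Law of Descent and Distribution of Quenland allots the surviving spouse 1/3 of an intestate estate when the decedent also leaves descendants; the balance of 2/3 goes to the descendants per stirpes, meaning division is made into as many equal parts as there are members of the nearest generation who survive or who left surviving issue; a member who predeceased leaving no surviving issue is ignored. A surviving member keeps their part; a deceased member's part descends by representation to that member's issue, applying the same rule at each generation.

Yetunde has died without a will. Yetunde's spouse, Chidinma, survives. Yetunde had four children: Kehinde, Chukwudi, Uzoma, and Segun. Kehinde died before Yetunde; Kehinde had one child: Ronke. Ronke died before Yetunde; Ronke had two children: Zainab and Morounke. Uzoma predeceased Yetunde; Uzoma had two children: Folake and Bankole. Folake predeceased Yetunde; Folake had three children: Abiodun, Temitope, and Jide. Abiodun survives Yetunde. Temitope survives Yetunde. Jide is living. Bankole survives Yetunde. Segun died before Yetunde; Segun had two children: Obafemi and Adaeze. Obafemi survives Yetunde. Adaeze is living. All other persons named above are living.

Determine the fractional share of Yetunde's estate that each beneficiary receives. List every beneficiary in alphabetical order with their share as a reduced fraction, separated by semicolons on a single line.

Chidinma, as surviving spouse, takes 1/3.
The remaining 2/3 passes to Yetunde's descendants per stirpes.
The 2/3 is divided into 4 equal shares of 1/6 among Kehinde, Chukwudi, Uzoma, Segun.
Kehinde predeceased; the 1/6 allotted to Kehinde's branch passes to Kehinde's issue by representation.
Ronke's line is the sole branch at this level, so the full 1/6 passes to Ronke's issue by representation.
The 1/6 is divided into 2 equal shares of 1/12 among Zainab, Morounke.
Zainab is living and takes 1/12.
Morounke is living and takes 1/12.
Chukwudi is living and takes 1/6.
Uzoma predeceased; the 1/6 allotted to Uzoma's branch passes to Uzoma's issue by representation.
The 1/6 is divided into 2 equal shares of 1/12 among Folake, Bankole.
Folake predeceased; the 1/12 allotted to Folake's branch passes to Folake's issue by representation.
The 1/12 is divided into 3 equal shares of 1/36 among Abiodun, Temitope, Jide.
Abiodun is living and takes 1/36.
Temitope is living and takes 1/36.
Jide is living and takes 1/36.
Bankole is living and takes 1/12.
Segun predeceased; the 1/6 allotted to Segun's branch passes to Segun's issue by representation.
The 1/6 is divided into 2 equal shares of 1/12 among Obafemi, Adaeze.
Obafemi is living and takes 1/12.
Adaeze is living and takes 1/12.

Abiodun 1/36; Adaeze 1/12; Bankole 1/12; Chidinma 1/3; Chukwudi 1/6; Jide 1/36; Morounke 1/12; Obafemi 1/12; Temitope 1/36; Zainab 1/12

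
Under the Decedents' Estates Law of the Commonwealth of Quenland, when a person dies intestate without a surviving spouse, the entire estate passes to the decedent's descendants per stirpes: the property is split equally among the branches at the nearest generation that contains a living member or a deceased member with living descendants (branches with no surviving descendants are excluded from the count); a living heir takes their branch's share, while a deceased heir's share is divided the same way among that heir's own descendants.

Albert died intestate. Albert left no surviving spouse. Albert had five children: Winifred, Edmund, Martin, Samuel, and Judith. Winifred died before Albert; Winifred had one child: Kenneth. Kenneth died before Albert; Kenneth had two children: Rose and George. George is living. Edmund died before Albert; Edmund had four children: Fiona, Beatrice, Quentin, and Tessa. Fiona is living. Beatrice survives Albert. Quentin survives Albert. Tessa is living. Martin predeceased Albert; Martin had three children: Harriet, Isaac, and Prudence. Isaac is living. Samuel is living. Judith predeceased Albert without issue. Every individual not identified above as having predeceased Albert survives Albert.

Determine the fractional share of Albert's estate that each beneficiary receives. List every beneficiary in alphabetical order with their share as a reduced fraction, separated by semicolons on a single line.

Beatrice 1/16; Fiona 1/16; George 1/8; Harriet 1/12; Isaac 1/12; Prudence 1/12; Quentin 1/16; Rose 1/8; Samuel 1/4; Tessa 1/16

There is no surviving spouse, so the entire estate passes to Albert's descendants per stirpes.
Judith left no surviving issue, so that branch lapses and is disregarded.
The estate is divided into 4 equal shares of 1/4 among Winifred, Edmund, Martin, Samuel.
Winifred predeceased; the 1/4 allotted to Winifred's branch passes to Winifred's issue by representation.
Kenneth's line is the sole branch at this level, so the full 1/4 passes to Kenneth's issue by representation.
The 1/4 is divided into 2 equal shares of 1/8 among Rose, George.
Rose is living and takes 1/8.
George is living and takes 1/8.
Edmund predeceased; the 1/4 allotted to Edmund's branch passes to Edmund's issue by representation.
The 1/4 is divided into 4 equal shares of 1/16 among Fiona, Beatrice, Quentin, Tessa.
Fiona is living and takes 1/16.
Beatrice is living and takes 1/16.
Quentin is living and takes 1/16.
Tessa is living and takes 1/16.
Martin predeceased; the 1/4 allotted to Martin's branch passes to Martin's issue by representation.
The 1/4 is divided into 3 equal shares of 1/12 among Harriet, Isaac, Prudence.
Harriet is living and takes 1/12.
Isaac is living and takes 1/12.
Prudence is living and takes 1/12.
Samuel is living and takes 1/4.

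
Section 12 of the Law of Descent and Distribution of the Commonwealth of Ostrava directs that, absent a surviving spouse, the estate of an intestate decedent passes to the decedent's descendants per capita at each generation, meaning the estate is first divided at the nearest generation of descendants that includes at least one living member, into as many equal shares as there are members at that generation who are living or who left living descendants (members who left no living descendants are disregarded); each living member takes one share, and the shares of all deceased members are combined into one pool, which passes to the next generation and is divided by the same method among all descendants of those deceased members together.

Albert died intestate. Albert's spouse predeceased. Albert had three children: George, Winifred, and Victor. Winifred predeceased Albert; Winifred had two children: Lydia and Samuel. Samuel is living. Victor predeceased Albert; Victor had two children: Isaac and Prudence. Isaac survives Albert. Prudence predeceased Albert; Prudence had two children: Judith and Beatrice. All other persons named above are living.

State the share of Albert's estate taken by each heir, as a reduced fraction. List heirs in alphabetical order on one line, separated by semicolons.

There is no surviving spouse, so the entire estate passes to Albert's descendants per capita at each generation.
At generation 1 (George, Winifred, Victor) there are 3 shares of (1)/3 = 1/3 each.
Living: George — each takes 1/3.
Deceased: Winifred and Victor. Their combined 2/3 is pooled and carried to generation 2.
At generation 2 (Lydia, Samuel, Isaac, Prudence) there are 4 shares of (2/3)/4 = 1/6 each.
Living: Lydia, Samuel, and Isaac — each takes 1/6.
Deceased: Prudence. That 1/6 share is carried to generation 3.
At generation 3 (Judith, Beatrice) there are 2 shares of (1/6)/2 = 1/12 each.
Living: Judith and Beatrice — each takes 1/12.

Beatrice 1/12; George 1/3; Isaac 1/6; Judith 1/12; Lydia 1/6; Samuel 1/6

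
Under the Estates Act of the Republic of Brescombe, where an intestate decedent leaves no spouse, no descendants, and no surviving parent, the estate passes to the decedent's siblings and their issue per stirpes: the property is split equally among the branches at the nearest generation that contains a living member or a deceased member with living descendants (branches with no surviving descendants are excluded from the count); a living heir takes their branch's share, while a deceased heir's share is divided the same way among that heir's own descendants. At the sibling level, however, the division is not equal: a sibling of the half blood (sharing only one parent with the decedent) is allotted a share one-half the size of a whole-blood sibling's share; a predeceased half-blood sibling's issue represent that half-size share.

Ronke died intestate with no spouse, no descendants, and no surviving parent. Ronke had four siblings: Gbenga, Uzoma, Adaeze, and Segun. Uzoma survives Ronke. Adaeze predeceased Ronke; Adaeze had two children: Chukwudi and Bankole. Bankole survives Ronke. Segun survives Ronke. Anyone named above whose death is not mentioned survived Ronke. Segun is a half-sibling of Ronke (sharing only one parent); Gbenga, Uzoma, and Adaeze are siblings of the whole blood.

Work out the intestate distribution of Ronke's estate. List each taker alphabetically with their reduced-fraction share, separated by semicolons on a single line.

No spouse, descendants, or parent survives, so the estate passes to Ronke's siblings per stirpes.
Half-blood siblings count for one-half the weight of whole-blood siblings at the initial division.
Dividing 1 in proportion to weights (total weight 7/2): Gbenga (weight 1) → 2/7; Uzoma (weight 1) → 2/7; Adaeze (weight 1) → 2/7; Segun (weight 1/2) → 1/7.
Gbenga is living and takes 2/7.
Uzoma is living and takes 2/7.
Adaeze predeceased; the 2/7 allotted to Adaeze's branch passes to Adaeze's issue by representation.
The 2/7 is divided into 2 equal shares of 1/7 among Chukwudi, Bankole.
Chukwudi is living and takes 1/7.
Bankole is living and takes 1/7.
Segun is living and takes 1/7.

Bankole 1/7; Chukwudi 1/7; Gbenga 2/7; Segun 1/7; Uzoma 2/7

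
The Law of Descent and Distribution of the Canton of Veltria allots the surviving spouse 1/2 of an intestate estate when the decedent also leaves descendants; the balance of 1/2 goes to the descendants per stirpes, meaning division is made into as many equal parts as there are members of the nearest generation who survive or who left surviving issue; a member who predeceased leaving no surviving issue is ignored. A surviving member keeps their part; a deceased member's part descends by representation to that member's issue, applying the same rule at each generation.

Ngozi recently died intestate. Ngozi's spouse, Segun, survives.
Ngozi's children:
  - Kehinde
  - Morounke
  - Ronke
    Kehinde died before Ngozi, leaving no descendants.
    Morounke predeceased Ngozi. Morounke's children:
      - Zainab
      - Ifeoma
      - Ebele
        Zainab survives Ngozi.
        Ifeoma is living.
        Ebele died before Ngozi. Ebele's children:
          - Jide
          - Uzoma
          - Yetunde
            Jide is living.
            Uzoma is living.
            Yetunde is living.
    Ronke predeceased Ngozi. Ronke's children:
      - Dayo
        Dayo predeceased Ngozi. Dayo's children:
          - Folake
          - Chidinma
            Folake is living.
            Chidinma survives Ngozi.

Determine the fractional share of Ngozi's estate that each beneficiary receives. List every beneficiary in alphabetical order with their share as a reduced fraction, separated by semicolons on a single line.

Segun, as surviving spouse, takes 1/2.
The remaining 1/2 passes to Ngozi's descendants per stirpes.
Kehinde left no surviving issue, so that branch lapses and is disregarded.
The 1/2 is divided into 2 equal shares of 1/4 among Morounke, Ronke.
Morounke predeceased; the 1/4 allotted to Morounke's branch passes to Morounke's issue by representation.
The 1/4 is divided into 3 equal shares of 1/12 among Zainab, Ifeoma, Ebele.
Zainab is living and takes 1/12.
Ifeoma is living and takes 1/12.
Ebele predeceased; the 1/12 allotted to Ebele's branch passes to Ebele's issue by representation.
The 1/12 is divided into 3 equal shares of 1/36 among Jide, Uzoma, Yetunde.
Jide is living and takes 1/36.
Uzoma is living and takes 1/36.
Yetunde is living and takes 1/36.
Ronke predeceased; the 1/4 allotted to Ronke's branch passes to Ronke's issue by representation.
Dayo's line is the sole branch at this level, so the full 1/4 passes to Dayo's issue by representation.
The 1/4 is divided into 2 equal shares of 1/8 among Folake, Chidinma.
Folake is living and takes 1/8.
Chidinma is living and takes 1/8.

Chidinma 1/8; Folake 1/8; Ifeoma 1/12; Jide 1/36; Segun 1/2; Uzoma 1/36; Yetunde 1/36; Zainab 1/12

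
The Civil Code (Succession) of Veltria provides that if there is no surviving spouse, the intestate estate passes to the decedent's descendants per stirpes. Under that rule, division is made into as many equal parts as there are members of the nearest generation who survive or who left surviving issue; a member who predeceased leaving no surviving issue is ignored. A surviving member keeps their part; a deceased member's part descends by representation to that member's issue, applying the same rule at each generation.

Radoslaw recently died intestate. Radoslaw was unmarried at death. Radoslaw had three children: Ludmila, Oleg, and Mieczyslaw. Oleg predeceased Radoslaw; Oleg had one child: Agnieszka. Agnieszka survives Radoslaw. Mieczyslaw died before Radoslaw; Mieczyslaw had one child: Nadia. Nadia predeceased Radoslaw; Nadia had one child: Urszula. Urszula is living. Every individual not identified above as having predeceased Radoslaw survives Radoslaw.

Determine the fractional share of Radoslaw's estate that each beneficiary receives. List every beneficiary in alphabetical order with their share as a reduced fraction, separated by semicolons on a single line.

Agnieszka 1/3; Ludmila 1/3; Urszula 1/3

There is no surviving spouse, so the entire estate passes to Radoslaw's descendants per stirpes.
The estate is divided into 3 equal shares of 1/3 among Ludmila, Oleg, Mieczyslaw.
Ludmila is living and takes 1/3.
Oleg predeceased; the 1/3 allotted to Oleg's branch passes to Oleg's issue by representation.
Agnieszka is the sole taker at this level and receives the full 1/3.
Mieczyslaw predeceased; the 1/3 allotted to Mieczyslaw's branch passes to Mieczyslaw's issue by representation.
Nadia's line is the sole branch at this level, so the full 1/3 passes to Nadia's issue by representation.
Urszula is the sole taker at this level and receives the full 1/3.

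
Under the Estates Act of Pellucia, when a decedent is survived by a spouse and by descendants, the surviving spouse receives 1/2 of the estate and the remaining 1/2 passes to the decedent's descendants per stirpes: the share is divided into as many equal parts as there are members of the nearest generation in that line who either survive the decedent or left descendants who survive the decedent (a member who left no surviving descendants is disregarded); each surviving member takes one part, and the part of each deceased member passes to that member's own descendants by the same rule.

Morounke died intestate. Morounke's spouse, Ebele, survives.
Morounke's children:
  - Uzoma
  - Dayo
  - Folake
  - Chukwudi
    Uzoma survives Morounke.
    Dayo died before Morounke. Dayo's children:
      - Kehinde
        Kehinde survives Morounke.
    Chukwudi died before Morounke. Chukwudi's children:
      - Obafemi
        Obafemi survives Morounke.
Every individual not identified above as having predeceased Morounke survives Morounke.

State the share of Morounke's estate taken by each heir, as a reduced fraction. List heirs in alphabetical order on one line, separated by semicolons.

Ebele 1/2; Folake 1/8; Kehinde 1/8; Obafemi 1/8; Uzoma 1/8

Ebele, as surviving spouse, takes 1/2.
The remaining 1/2 passes to Morounke's descendants per stirpes.
The 1/2 is divided into 4 equal shares of 1/8 among Uzoma, Dayo, Folake, Chukwudi.
Uzoma is living and takes 1/8.
Dayo predeceased; the 1/8 allotted to Dayo's branch passes to Dayo's issue by representation.
Kehinde is the sole taker at this level and receives the full 1/8.
Folake is living and takes 1/8.
Chukwudi predeceased; the 1/8 allotted to Chukwudi's branch passes to Chukwudi's issue by representation.
Obafemi is the sole taker at this level and receives the full 1/8.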